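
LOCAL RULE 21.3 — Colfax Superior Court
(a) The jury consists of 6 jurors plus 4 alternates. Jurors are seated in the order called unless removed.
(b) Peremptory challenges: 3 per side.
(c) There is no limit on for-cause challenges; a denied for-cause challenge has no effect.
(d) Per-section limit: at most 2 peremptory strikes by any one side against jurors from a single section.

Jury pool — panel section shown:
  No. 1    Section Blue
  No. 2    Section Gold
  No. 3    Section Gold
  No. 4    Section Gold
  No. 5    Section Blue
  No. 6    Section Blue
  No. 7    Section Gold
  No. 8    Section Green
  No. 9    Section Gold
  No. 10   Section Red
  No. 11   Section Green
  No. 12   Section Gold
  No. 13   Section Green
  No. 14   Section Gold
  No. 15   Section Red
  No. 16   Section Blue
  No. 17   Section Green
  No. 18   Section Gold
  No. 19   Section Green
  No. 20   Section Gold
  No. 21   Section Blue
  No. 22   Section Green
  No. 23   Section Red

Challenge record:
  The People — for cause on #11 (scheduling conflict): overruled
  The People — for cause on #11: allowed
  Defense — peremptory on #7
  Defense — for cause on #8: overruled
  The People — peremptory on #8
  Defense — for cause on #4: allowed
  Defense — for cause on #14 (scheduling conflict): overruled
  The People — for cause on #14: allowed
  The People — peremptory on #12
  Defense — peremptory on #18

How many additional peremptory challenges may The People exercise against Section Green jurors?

1

The People peremptories so far: #8, #12 — 2 of 3 used, 1 left overall.
Against Section Green: #8 — 1 used; per-section cap 2 leaves 1.
Binding limit: min(1, 1) = 1.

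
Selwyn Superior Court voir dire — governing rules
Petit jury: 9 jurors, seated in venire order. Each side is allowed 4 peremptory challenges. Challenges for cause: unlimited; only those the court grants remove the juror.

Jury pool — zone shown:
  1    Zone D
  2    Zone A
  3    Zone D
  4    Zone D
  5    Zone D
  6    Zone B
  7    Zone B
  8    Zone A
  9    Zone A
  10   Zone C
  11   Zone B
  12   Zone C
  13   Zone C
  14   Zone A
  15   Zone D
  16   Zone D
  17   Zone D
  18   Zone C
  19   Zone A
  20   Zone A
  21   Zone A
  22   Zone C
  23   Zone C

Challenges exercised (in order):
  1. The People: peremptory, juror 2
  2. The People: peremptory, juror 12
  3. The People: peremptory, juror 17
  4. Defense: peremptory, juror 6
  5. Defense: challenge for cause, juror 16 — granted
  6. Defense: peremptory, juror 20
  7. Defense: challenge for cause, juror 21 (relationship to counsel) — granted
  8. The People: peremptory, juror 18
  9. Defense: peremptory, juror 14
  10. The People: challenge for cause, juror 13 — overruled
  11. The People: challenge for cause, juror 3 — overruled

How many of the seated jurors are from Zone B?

Removed: #2, #6, #12, #14, #16, #17, #18, #20, #21.
Seated jurors 1–9: #1, #3, #4, #5, #7, #8, #9, #10, #11.
Of those, in Zone B: #7, #11 → 2.

2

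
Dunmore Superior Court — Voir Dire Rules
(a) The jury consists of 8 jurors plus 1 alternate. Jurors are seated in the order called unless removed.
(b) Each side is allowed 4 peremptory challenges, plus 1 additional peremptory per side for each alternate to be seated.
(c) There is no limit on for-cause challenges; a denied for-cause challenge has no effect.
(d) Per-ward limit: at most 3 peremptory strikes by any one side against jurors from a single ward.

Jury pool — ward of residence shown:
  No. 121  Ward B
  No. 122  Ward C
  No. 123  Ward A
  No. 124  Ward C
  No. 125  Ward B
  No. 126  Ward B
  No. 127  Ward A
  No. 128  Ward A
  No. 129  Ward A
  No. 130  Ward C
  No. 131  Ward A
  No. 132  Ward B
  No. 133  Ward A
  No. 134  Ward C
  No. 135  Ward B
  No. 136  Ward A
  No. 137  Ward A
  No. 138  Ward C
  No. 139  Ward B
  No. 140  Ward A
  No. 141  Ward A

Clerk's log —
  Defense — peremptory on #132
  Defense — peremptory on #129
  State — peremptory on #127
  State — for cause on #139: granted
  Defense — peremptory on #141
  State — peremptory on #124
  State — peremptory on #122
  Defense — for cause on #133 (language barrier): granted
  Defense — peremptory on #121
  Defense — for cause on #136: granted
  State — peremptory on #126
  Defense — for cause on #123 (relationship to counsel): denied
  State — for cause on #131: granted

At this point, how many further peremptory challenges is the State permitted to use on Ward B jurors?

1

State peremptories so far: #127, #124, #122, #126 — 4 of 5 used, 1 left overall.
Against Ward B: #126 — 1 used; per-ward cap 3 leaves 2.
Binding limit: min(1, 2) = 1.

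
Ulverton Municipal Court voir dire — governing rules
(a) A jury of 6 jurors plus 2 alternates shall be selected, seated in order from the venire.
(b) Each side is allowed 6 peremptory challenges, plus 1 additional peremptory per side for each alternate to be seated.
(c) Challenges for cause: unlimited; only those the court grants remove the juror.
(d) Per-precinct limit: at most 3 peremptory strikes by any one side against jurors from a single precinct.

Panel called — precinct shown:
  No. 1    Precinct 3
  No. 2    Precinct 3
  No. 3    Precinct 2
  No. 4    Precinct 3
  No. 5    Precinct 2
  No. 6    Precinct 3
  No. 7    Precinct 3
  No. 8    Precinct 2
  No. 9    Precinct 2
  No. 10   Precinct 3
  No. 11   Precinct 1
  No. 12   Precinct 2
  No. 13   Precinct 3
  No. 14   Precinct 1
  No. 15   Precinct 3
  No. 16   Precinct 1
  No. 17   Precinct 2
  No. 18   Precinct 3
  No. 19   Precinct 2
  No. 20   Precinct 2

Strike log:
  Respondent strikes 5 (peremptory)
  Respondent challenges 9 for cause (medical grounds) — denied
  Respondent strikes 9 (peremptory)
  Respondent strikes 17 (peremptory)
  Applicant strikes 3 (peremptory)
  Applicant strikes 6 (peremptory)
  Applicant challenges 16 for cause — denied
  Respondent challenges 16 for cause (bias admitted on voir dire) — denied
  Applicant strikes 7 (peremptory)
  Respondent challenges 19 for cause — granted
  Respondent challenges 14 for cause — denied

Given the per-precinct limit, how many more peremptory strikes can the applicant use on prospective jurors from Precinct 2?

2

Applicant peremptories so far: #3, #6, #7 — 3 of 8 used, 5 left overall.
Against Precinct 2: #3 — 1 used; per-precinct cap 3 leaves 2.
Binding limit: min(5, 2) = 2.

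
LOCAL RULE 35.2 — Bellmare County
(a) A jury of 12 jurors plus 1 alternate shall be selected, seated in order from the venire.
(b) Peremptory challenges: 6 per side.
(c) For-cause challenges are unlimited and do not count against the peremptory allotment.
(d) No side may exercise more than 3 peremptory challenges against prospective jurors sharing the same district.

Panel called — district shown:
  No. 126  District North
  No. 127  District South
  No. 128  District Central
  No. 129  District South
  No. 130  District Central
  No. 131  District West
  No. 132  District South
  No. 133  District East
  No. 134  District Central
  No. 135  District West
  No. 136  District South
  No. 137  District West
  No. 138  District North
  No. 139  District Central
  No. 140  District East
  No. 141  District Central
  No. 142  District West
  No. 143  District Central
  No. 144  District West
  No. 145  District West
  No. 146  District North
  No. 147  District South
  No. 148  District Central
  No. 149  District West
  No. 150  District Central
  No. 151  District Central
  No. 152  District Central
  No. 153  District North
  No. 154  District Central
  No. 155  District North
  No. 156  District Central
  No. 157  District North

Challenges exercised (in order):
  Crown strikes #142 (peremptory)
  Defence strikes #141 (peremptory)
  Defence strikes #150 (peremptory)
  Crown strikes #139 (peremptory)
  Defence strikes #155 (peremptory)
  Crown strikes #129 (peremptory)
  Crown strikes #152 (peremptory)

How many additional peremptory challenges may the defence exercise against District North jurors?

Defence peremptories so far: #141, #150, #155 — 3 of 6 used, 3 left overall.
Against District North: #155 — 1 used; per-district cap 3 leaves 2.
Binding limit: min(3, 2) = 2.

2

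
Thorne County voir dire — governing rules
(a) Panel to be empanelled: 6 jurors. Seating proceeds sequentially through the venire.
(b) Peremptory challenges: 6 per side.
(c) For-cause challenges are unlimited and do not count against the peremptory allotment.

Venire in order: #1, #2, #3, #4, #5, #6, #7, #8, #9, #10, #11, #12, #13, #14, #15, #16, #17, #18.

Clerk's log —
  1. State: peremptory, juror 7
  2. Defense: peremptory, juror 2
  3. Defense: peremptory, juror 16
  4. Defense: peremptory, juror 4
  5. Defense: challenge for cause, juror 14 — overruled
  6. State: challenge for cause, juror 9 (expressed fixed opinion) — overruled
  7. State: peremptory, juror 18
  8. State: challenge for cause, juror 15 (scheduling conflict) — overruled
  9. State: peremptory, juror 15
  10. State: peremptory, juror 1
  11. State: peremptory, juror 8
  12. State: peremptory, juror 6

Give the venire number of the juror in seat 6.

Removed: #1, #2, #4, #6, #7, #8, #15, #16, #18. (#9, #14 stay — for-cause denied.)
Filling seats in venire order through position 6: #3, #5, #9, #10, #11, #12.
So seat 6 is #12.

12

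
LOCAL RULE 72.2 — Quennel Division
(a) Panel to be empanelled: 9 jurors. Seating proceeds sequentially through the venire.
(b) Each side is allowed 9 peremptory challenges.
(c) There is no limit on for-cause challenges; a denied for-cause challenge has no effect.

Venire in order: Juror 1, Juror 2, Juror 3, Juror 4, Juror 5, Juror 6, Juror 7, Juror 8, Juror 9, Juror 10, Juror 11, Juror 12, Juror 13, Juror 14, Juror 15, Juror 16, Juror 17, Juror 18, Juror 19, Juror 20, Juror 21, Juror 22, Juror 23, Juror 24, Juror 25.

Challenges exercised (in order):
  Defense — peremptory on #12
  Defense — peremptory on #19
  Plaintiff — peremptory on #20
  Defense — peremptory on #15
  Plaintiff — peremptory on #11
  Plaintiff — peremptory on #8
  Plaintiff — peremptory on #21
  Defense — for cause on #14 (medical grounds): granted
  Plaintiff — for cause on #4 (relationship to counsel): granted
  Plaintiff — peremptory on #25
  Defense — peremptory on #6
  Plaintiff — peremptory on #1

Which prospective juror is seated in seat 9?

17

Removed: #1, #4, #6, #8, #11, #12, #14, #15, #19, #20, #21, #25.
Filling seats in venire order through position 9: #2, #3, #5, #7, #9, #10, #13, #16, #17.
So seat 9 is #17.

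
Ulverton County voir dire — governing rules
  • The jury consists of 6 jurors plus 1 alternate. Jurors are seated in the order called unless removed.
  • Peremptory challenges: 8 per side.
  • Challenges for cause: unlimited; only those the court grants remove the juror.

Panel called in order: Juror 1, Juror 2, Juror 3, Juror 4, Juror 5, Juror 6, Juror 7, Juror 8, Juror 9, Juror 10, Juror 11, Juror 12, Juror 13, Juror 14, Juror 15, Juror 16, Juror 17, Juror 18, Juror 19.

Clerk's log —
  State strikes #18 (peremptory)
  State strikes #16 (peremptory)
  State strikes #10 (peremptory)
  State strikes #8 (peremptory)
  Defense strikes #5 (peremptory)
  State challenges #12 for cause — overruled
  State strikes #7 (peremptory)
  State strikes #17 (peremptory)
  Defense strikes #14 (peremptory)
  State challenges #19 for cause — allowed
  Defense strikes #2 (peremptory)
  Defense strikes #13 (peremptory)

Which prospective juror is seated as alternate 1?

Removed: #2, #5, #7, #8, #10, #13, #14, #16, #17, #18, #19. (#12 stays — for-cause denied.)
Filling seats in venire order through position 7: #1, #3, #4, #6, #9, #11, #12.
So alternate 1 is #12.

12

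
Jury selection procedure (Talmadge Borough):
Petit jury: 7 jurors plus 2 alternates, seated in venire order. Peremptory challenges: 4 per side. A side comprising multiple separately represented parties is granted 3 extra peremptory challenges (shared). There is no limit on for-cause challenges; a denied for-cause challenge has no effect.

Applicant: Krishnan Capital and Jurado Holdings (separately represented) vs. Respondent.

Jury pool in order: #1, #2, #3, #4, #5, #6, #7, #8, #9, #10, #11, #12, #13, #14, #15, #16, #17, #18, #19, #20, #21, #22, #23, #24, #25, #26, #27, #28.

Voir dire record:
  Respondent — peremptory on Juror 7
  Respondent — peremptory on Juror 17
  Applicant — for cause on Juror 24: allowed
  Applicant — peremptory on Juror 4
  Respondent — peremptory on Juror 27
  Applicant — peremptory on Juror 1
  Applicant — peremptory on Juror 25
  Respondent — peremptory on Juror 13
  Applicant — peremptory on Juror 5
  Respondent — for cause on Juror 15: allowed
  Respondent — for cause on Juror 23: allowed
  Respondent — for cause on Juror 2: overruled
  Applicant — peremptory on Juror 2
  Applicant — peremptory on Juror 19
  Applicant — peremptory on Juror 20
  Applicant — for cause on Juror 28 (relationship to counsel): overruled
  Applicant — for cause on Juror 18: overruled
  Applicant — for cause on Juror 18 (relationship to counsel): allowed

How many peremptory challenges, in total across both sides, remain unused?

0

Applicant allotment: 4 base + 3 multi-party = 7. Respondent allotment: 4.
Applicant peremptories used: #4, #1, #25, #5, #2, #19, #20 — 7 (for-cause on #24, #28, #18, #18 don't count).
Respondent peremptories used: #7, #17, #27, #13 — 4 (for-cause on #15, #23, #2 don't count).
Remaining: (7 − 7) + (4 − 4) = 0.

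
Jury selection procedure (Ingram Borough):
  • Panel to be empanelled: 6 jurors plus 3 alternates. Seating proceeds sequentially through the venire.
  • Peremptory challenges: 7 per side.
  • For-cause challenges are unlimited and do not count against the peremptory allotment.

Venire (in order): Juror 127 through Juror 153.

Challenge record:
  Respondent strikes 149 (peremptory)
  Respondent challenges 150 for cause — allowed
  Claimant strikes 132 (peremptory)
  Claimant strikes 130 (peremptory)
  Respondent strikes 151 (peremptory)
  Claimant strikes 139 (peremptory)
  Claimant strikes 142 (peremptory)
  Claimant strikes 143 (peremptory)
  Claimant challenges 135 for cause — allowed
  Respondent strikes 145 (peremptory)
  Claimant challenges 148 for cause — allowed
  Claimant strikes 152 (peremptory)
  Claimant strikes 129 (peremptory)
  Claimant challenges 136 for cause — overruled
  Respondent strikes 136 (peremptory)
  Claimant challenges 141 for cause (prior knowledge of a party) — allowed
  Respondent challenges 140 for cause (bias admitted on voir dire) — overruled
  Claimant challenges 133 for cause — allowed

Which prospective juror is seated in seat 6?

Removed: #129, #130, #132, #133, #135, #136, #139, #141, #142, #143, #145, #148, #149, #150, #151, #152. (#140 stays — for-cause denied.)
Filling seats in venire order through position 6: #127, #128, #131, #134, #137, #138.
So seat 6 is #138.

138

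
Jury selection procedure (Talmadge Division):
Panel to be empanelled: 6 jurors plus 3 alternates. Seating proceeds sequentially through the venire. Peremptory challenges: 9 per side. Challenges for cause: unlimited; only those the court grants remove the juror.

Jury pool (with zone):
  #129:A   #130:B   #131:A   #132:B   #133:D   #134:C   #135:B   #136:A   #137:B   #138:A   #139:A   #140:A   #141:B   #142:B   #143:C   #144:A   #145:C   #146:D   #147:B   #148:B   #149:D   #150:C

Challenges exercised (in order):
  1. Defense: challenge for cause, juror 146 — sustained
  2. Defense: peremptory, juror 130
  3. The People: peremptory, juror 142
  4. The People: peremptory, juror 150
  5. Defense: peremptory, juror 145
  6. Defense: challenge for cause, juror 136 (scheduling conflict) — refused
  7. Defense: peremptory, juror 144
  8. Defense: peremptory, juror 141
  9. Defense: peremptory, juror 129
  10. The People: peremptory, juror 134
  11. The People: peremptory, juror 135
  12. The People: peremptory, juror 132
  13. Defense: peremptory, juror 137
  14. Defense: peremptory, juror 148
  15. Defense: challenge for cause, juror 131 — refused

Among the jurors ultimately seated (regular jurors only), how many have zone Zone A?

Removed: #129, #130, #132, #134, #135, #137, #141, #142, #144, #145, #146, #148, #150.
Seated jurors 1–6: #131, #133, #136, #138, #139, #140 (alternates #143, #147, #149 not counted).
Of those, in Zone A: #131, #136, #138, #139, #140 → 5.

5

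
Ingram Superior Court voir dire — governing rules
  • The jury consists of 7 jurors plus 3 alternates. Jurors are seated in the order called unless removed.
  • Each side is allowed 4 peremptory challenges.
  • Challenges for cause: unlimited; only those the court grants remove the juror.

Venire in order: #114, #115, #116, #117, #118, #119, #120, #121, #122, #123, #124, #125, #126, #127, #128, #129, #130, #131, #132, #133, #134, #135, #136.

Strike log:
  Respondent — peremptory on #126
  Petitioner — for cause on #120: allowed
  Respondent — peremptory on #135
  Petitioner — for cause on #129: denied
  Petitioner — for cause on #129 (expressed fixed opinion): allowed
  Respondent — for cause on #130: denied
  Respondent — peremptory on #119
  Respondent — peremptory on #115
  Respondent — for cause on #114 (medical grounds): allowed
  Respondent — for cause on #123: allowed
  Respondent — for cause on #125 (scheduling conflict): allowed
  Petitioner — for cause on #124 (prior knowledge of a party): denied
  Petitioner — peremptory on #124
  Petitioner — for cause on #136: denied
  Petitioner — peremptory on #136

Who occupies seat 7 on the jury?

128

Removed: #114, #115, #119, #120, #123, #124, #125, #126, #129, #135, #136. (#130 stays — for-cause denied.)
Seating in order: seats 1–7 → #116, #117, #118, #121, #122, #127, #128; alternates → #130, #131, #132.
So seat 7 is #128.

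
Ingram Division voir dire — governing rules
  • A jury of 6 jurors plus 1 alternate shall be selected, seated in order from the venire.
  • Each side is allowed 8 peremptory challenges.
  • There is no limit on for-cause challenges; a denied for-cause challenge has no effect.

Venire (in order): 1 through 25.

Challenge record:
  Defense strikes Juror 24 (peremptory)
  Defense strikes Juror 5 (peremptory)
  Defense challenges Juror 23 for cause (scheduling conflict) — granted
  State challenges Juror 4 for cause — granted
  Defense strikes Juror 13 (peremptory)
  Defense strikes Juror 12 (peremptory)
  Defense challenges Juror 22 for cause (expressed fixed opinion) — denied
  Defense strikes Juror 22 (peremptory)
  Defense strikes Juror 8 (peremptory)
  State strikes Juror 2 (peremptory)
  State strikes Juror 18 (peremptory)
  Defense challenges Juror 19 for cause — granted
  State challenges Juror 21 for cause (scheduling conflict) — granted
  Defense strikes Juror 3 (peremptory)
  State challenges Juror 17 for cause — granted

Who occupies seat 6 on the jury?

Removed: #2, #3, #4, #5, #8, #12, #13, #17, #18, #19, #21, #22, #23, #24.
Filling seats in venire order through position 6: #1, #6, #7, #9, #10, #11.
So seat 6 is #11.

11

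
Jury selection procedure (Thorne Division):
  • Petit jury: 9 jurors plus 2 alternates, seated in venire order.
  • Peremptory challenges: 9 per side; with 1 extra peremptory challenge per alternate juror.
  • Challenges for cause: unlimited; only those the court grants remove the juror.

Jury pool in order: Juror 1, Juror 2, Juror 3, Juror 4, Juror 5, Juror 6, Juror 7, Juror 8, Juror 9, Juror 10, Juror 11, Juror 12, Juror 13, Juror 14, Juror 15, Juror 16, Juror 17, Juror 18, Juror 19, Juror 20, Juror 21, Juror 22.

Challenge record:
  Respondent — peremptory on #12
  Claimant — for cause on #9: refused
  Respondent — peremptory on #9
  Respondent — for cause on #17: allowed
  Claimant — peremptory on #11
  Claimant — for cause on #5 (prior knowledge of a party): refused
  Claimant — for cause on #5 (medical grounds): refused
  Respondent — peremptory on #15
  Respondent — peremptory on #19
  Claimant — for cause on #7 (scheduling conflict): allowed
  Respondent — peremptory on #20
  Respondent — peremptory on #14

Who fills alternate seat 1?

Removed: #7, #9, #11, #12, #14, #15, #17, #19, #20. (#5 stays — for-cause denied.)
Filling seats in venire order through position 10: #1, #2, #3, #4, #5, #6, #8, #10, #13, #16.
So alternate 1 is #16.

16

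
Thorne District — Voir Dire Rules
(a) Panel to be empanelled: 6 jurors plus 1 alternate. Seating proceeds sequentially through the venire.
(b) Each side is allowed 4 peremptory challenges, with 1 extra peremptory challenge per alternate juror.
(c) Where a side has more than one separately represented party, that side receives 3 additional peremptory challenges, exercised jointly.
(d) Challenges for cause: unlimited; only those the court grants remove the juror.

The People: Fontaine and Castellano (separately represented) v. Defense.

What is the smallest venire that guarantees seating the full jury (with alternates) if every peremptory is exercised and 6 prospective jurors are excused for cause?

Seats to fill: 6 + 1 alternates = 7.
Peremptories — The People: 4 + 1×1 + 3 = 8; Defense: 4 + 1×1 = 5; total 13.
For-cause removals: 6.
Minimum venire: 7 + 13 + 6 = 26.

26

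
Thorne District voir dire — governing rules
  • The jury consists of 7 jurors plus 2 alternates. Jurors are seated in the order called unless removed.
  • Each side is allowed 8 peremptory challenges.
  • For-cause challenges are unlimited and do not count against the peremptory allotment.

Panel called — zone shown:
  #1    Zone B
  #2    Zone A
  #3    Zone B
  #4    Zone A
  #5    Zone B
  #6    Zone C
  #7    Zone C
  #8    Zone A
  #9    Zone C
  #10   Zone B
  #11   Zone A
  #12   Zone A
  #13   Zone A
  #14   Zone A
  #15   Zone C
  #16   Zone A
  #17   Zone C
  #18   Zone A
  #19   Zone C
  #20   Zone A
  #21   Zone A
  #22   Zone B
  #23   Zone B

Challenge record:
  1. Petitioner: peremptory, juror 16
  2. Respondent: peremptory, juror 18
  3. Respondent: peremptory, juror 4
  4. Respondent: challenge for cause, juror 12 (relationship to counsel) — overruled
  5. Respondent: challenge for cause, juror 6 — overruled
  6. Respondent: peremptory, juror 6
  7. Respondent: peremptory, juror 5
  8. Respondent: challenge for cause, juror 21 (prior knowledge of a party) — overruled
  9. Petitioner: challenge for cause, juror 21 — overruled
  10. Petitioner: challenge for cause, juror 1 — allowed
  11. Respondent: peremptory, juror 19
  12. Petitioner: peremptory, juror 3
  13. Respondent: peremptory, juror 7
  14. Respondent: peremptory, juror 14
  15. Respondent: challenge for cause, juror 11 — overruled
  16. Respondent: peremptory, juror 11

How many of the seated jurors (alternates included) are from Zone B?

Removed: #1, #3, #4, #5, #6, #7, #11, #14, #16, #18, #19.
Seated (9 incl. alternates): #2, #8, #9, #10, #12, #13, #15, #17, #20.
Of those, in Zone B: #10 → 1.

1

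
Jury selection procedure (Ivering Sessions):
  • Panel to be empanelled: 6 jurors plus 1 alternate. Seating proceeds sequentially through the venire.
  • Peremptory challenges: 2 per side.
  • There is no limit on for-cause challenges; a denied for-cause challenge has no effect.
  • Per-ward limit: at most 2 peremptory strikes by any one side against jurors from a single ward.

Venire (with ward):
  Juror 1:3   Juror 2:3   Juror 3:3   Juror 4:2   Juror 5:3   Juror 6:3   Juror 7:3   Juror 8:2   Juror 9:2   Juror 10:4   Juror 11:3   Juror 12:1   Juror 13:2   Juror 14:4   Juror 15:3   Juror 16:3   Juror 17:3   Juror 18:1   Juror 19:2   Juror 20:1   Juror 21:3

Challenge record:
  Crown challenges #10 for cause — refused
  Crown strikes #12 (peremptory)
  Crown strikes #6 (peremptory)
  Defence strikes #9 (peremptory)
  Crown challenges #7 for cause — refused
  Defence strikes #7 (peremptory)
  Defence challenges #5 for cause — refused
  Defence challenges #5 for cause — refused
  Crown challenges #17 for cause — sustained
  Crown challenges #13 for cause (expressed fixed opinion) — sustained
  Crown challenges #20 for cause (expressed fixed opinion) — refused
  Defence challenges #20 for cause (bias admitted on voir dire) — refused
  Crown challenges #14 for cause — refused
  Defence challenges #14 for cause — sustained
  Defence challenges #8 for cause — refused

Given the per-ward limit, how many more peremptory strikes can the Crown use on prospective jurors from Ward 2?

0

Crown peremptories so far: #12, #6 — 2 of 2 used, 0 left overall.
Against Ward 2: none yet — per-ward cap 2 leaves 2.
Binding limit: min(0, 2) = 0.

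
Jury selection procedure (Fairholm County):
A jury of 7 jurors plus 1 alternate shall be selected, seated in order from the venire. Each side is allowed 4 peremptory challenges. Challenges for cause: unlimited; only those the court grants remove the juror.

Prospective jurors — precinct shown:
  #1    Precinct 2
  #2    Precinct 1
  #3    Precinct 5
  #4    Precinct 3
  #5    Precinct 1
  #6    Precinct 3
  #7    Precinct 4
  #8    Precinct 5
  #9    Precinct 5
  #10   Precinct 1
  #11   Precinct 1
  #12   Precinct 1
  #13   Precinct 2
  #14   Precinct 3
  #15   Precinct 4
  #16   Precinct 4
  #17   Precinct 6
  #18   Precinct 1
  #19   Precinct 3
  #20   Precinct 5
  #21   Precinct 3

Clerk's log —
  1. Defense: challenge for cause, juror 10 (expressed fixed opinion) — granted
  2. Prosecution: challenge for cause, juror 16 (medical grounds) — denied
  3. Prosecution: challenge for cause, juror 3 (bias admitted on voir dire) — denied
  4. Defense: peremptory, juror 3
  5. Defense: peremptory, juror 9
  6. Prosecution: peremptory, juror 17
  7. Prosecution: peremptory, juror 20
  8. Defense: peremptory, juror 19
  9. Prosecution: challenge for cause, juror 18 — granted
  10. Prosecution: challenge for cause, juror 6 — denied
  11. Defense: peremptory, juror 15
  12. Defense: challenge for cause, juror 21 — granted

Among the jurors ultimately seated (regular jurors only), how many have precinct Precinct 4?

1

Removed: #3, #9, #10, #15, #17, #18, #19, #20, #21.
Seated jurors 1–7: #1, #2, #4, #5, #6, #7, #8 (alternates #11 not counted).
Of those, in Precinct 4: #7 → 1.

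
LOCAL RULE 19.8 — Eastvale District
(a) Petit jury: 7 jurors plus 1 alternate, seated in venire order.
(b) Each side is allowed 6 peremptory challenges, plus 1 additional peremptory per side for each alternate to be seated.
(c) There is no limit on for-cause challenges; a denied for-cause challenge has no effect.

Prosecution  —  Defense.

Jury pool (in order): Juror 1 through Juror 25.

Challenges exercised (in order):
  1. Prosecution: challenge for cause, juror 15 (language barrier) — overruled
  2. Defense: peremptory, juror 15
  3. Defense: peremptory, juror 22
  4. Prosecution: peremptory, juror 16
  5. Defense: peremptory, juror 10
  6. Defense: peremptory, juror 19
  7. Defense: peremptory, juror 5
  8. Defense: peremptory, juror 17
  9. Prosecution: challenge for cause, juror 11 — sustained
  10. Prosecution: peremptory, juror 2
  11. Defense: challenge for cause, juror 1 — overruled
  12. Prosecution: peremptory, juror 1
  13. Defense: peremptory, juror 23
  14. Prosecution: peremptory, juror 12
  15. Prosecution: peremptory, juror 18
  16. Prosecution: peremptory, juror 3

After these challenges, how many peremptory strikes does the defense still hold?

Defense allotment: 6 base + 1 × 1 alternate = 7.
Defense peremptories used: #15, #22, #10, #19, #5, #17, #23 — 7 (the for-cause on #1 doesn't count).
Remaining: 7 − 7 = 0.

0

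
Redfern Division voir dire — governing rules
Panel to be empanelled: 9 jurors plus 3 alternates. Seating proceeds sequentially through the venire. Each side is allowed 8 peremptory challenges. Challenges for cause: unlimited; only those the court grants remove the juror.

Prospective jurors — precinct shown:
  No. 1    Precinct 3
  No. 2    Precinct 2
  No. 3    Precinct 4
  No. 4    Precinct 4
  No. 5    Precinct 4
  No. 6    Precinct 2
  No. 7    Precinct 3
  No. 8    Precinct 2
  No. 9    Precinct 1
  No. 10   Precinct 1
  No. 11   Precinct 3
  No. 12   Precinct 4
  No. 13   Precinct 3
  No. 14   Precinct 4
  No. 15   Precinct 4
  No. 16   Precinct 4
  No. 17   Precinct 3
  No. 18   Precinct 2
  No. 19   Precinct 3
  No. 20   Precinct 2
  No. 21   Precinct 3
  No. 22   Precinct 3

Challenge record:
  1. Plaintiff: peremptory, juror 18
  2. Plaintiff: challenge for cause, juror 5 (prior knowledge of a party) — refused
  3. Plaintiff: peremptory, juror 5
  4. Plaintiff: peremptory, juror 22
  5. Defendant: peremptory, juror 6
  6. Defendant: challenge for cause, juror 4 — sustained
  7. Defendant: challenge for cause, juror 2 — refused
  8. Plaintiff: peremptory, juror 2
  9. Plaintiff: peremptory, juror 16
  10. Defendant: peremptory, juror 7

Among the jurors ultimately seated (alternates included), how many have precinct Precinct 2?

Removed: #2, #4, #5, #6, #7, #16, #18, #22.
Seated (12 incl. alternates): #1, #3, #8, #9, #10, #11, #12, #13, #14, #15, #17, #19.
Of those, in Precinct 2: #8 → 1.

1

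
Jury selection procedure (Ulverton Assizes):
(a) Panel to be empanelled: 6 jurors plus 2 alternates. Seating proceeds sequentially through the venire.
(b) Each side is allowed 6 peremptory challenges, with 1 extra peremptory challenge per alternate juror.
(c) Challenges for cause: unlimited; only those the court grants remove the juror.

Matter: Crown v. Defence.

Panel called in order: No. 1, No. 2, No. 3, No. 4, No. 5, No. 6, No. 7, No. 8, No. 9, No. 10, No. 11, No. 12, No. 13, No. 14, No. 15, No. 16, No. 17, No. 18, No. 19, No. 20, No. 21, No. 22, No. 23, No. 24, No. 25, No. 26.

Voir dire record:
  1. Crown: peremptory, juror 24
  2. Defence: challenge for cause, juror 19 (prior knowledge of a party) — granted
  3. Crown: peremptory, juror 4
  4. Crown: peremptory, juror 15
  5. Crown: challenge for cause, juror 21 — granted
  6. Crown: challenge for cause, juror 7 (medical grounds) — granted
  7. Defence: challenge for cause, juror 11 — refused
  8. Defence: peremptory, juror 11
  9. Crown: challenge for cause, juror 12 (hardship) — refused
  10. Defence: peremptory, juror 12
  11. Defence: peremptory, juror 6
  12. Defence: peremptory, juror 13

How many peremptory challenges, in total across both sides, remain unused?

Crown allotment: 6 base + 1 × 2 alternates = 8. Defence allotment: 6 base + 1 × 2 alternates = 8.
Crown peremptories used: #24, #4, #15 — 3 (for-cause on #21, #7, #12 don't count).
Defence peremptories used: #11, #12, #6, #13 — 4 (for-cause on #19, #11 don't count).
Remaining: (8 − 3) + (8 − 4) = 9.

9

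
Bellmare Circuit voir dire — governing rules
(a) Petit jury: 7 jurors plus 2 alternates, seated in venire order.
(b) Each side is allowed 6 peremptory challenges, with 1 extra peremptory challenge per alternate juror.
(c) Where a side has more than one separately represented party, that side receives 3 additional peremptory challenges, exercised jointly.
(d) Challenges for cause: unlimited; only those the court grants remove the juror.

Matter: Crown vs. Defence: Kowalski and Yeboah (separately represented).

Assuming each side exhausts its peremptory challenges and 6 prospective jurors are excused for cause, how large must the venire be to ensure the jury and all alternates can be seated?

34

Seats to fill: 7 + 2 alternates = 9.
Peremptories — Crown: 6 + 1×2 = 8; Defence: 6 + 1×2 + 3 = 11; total 19.
For-cause removals: 6.
Minimum venire: 9 + 19 + 6 = 34.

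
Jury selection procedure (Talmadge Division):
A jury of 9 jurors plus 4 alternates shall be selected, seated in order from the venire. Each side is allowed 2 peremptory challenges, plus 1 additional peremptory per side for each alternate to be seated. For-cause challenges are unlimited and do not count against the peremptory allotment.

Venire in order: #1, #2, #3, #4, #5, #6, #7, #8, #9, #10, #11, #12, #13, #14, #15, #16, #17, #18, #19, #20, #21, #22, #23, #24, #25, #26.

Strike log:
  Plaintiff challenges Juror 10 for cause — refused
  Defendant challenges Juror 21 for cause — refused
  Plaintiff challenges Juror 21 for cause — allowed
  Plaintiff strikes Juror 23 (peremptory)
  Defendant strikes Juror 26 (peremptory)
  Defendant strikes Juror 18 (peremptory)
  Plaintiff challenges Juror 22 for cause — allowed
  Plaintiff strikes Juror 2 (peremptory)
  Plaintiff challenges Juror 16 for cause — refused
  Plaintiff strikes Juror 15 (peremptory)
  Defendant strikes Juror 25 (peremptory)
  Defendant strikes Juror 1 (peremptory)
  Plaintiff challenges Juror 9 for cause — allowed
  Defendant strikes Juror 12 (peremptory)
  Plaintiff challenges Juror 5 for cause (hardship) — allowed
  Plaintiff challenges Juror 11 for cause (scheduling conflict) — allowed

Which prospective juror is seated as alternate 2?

19

Removed: #1, #2, #5, #9, #11, #12, #15, #18, #21, #22, #23, #25, #26. (#10, #16 stay — for-cause denied.)
Filling seats in venire order through position 11: #3, #4, #6, #7, #8, #10, #13, #14, #16, #17, #19.
So alternate 2 is #19.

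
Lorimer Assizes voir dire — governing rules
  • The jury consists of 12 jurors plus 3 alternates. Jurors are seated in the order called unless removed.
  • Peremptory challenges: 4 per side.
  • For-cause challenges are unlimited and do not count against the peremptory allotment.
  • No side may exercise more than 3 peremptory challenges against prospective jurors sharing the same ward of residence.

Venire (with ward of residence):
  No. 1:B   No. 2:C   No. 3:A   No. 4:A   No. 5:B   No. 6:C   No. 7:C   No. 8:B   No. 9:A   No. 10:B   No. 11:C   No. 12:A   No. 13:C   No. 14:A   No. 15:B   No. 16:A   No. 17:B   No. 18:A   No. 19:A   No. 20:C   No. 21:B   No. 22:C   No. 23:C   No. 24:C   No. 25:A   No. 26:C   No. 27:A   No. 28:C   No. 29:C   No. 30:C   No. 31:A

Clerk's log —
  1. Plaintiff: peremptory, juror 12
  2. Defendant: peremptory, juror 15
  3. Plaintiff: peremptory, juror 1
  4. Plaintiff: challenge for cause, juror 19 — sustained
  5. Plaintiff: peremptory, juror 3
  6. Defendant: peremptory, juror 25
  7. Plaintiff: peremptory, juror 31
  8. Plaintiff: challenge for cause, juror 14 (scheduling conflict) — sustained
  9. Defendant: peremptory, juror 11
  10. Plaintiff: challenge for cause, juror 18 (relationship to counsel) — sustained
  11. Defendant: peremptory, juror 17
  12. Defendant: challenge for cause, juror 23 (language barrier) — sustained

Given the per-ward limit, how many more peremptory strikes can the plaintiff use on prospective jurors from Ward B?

Plaintiff peremptories so far: #12, #1, #3, #31 — 4 of 4 used, 0 left overall.
Against Ward B: #1 — 1 used; per-ward cap 3 leaves 2.
Binding limit: min(0, 2) = 0.

0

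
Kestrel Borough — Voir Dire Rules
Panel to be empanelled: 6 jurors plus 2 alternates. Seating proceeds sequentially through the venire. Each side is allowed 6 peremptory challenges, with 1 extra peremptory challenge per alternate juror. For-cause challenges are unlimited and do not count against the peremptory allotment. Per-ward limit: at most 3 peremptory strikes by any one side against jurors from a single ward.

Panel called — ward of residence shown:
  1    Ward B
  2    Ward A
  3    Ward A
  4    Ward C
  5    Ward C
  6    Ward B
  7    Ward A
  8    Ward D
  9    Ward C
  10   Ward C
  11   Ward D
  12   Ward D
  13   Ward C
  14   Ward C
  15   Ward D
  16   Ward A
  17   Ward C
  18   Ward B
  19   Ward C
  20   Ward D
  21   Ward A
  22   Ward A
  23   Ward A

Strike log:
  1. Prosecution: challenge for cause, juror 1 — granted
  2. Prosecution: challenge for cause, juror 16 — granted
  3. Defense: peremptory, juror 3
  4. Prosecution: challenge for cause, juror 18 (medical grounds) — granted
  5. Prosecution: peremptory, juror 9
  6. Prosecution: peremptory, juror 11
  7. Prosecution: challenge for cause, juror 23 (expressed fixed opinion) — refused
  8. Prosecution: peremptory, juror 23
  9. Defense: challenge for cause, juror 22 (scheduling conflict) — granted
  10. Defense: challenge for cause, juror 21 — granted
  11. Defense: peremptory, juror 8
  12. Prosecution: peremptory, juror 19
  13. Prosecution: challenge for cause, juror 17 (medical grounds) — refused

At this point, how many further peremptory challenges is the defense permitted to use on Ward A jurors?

Defense peremptories so far: #3, #8 — 2 of 8 used, 6 left overall.
Against Ward A: #3 — 1 used; per-ward cap 3 leaves 2.
Binding limit: min(6, 2) = 2.

2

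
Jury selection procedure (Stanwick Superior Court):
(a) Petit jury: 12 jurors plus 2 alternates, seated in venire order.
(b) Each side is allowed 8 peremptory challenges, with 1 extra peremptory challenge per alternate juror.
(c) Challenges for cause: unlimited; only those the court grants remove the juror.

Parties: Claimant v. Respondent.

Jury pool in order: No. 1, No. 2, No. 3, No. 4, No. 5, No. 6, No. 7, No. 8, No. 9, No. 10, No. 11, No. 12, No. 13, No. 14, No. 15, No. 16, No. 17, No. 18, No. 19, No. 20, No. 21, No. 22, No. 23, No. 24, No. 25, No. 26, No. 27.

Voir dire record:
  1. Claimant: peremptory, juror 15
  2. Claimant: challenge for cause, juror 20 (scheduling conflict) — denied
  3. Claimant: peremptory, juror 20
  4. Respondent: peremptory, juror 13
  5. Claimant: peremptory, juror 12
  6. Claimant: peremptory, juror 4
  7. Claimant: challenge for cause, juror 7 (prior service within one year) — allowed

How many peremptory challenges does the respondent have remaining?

Respondent allotment: 8 base + 1 × 2 alternates = 10.
Respondent peremptories used: #13 — 1.
Remaining: 10 − 1 = 9.

9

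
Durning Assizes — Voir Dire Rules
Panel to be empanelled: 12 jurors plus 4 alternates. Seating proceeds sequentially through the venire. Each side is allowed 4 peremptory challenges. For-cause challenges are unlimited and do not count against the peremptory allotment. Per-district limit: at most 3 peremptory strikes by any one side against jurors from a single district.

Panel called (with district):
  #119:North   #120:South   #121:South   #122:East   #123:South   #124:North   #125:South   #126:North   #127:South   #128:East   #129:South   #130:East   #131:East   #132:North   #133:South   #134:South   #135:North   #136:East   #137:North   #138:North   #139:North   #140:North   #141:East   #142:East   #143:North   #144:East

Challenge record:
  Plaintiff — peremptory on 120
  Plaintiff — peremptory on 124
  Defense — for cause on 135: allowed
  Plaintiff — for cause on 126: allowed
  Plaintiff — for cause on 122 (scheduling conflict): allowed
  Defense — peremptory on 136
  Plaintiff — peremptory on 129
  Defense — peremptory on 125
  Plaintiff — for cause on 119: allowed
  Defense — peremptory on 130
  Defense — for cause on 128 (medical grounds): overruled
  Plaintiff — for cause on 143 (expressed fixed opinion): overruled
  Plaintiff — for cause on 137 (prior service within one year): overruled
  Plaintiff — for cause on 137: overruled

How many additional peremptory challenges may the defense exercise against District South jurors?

Defense peremptories so far: #136, #125, #130 — 3 of 4 used, 1 left overall.
Against District South: #125 — 1 used; per-district cap 3 leaves 2.
Binding limit: min(1, 2) = 1.

1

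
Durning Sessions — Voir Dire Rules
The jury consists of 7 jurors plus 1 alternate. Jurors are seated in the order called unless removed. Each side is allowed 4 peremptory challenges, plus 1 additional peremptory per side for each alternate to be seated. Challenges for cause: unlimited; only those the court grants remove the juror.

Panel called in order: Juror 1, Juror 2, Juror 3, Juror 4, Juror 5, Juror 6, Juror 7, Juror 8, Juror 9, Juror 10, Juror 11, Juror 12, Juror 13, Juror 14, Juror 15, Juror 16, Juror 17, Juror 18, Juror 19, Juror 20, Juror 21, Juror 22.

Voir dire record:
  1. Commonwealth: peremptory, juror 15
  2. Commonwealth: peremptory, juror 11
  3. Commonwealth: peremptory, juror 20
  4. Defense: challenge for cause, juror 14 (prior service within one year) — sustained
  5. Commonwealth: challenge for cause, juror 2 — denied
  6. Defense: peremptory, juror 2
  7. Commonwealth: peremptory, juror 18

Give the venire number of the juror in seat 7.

8

Removed: #2, #11, #14, #15, #18, #20.
Seating in order: seats 1–7 → #1, #3, #4, #5, #6, #7, #8; alternates → #9.
So seat 7 is #8.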